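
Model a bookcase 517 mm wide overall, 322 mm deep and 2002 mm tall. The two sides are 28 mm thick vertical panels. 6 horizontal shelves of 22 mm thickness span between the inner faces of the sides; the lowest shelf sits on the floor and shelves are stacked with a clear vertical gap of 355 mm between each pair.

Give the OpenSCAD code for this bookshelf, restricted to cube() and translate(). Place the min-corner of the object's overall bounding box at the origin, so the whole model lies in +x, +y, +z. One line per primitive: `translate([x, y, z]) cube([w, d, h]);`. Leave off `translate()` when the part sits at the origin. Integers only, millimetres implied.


cube([28, 322, 2002]);
translate([489, 0, 0]) cube([28, 322, 2002]);
translate([28, 0, 0]) cube([461, 322, 22]);
translate([28, 0, 377]) cube([461, 322, 22]);
translate([28, 0, 754]) cube([461, 322, 22]);
translate([28, 0, 1131]) cube([461, 322, 22]);
translate([28, 0, 1508]) cube([461, 322, 22]);
translate([28, 0, 1885]) cube([461, 322, 22]);


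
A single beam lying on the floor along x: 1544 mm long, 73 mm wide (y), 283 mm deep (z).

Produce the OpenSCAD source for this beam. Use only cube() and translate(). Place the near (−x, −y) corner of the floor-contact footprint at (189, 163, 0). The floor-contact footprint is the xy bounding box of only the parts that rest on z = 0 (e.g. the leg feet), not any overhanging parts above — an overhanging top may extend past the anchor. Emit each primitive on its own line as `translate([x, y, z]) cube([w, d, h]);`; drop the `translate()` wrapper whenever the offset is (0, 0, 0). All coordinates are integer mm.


translate([189, 163, 0]) cube([1544, 73, 283]);


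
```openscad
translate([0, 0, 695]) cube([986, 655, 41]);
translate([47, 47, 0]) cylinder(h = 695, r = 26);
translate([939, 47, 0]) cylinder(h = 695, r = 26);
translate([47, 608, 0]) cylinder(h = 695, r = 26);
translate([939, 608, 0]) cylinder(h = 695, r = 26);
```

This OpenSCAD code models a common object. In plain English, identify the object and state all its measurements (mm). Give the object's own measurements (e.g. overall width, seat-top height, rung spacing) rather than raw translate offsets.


A table: top 986 mm (x) × 655 mm (y), 41 mm thick, upper face at z = 736 mm, on four round legs of 52 mm diameter, each leg's bounding box inset 21 mm from the nearest pair of top edges from z = 0 to the bottom of the top.


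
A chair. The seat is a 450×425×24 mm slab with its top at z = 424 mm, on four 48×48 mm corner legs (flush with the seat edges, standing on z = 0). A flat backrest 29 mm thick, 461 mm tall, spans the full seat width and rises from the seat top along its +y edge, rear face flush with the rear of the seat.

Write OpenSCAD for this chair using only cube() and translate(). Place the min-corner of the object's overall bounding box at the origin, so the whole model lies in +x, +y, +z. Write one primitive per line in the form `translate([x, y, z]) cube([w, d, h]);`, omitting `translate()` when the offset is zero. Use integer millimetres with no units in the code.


translate([0, 0, 400]) cube([450, 425, 24]);
cube([48, 48, 400]);
translate([402, 0, 0]) cube([48, 48, 400]);
translate([0, 377, 0]) cube([48, 48, 400]);
translate([402, 377, 0]) cube([48, 48, 400]);
translate([0, 396, 424]) cube([450, 29, 461]);


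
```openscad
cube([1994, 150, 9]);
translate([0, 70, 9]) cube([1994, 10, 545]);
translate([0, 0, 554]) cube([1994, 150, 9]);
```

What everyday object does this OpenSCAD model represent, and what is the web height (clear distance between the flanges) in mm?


An I-beam. The web height is 545 mm.

Two wide flanges with a thin centred web — an I-beam. Overall 563 mm minus two 9 mm flanges gives a web of 563 − 2·9 = 545 mm.


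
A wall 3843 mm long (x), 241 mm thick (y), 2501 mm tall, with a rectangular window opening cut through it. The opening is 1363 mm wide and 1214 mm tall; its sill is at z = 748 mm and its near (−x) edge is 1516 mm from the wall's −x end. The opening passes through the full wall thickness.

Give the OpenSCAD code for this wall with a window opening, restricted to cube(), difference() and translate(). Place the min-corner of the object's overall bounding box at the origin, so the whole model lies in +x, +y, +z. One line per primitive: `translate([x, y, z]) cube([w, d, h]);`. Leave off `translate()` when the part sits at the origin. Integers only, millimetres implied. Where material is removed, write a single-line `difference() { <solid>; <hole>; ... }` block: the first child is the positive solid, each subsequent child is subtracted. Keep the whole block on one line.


difference() { cube([3843, 241, 2501]); translate([1516, 0, 748]) cube([1363, 241, 1214]); }


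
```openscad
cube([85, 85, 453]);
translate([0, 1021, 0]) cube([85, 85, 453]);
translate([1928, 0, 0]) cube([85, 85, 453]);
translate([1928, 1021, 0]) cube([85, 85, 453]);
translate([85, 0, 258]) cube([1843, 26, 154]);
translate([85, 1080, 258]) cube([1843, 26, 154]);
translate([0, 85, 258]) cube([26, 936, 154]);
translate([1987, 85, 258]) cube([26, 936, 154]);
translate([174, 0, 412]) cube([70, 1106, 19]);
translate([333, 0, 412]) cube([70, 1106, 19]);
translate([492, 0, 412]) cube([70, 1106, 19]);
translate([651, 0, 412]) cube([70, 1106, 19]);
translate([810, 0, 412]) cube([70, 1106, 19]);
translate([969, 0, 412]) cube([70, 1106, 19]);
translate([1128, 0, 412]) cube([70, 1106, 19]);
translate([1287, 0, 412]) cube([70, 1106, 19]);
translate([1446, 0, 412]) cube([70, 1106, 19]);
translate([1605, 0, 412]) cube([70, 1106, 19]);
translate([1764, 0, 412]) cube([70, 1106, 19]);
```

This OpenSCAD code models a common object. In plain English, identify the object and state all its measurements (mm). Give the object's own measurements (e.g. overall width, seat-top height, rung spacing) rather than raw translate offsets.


A bed frame 2013 mm long (x) by 1106 mm wide (y). Four 85×85 mm corner posts, 453 mm tall, at the corners of the footprint. Four rails of 26 mm thickness and 154 mm height run between adjacent posts with their undersides at z = 258 mm, their outer faces flush with the outside of the frame (the two x-running rails run between the posts' inner faces; the two y-running rails run between the posts' inner faces). 11 slats, each 70 mm wide (x) and 19 mm thick, lie across the top of the two x-running rails, running the full 1106 mm width of the frame in y; along x they sit between the end posts with a 89 mm gap after the −x posts and between neighbouring slats, leaving 94 mm before the +x posts.


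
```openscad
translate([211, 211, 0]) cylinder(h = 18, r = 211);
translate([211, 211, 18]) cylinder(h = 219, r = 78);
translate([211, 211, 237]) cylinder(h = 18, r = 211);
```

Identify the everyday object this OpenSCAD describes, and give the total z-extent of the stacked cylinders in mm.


A spool. The overall height is 255 mm.

Three coaxial cylinders, large–small–large — a spool. Two 18 mm flanges and a 219 mm core give 18 + 219 + 18 = 255 mm.


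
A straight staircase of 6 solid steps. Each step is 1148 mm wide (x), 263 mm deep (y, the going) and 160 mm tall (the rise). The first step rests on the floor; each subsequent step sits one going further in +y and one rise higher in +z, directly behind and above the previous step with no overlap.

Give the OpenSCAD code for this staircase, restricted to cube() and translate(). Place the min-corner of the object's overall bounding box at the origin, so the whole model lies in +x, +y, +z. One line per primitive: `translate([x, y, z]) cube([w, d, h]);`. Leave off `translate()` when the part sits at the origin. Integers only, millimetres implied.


cube([1148, 263, 160]);
translate([0, 263, 160]) cube([1148, 263, 160]);
translate([0, 526, 320]) cube([1148, 263, 160]);
translate([0, 789, 480]) cube([1148, 263, 160]);
translate([0, 1052, 640]) cube([1148, 263, 160]);
translate([0, 1315, 800]) cube([1148, 263, 160]);


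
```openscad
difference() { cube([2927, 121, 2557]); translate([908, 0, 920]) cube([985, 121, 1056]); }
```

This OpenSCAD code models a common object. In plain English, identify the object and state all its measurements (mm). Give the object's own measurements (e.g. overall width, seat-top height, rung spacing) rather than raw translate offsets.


A wall 2927 mm long (x), 121 mm thick (y), 2557 mm tall, with a rectangular window opening cut through it. The opening is 985 mm wide and 1056 mm tall; its sill is at z = 920 mm and its near (−x) edge is 908 mm from the wall's −x end. The opening passes through the full wall thickness.


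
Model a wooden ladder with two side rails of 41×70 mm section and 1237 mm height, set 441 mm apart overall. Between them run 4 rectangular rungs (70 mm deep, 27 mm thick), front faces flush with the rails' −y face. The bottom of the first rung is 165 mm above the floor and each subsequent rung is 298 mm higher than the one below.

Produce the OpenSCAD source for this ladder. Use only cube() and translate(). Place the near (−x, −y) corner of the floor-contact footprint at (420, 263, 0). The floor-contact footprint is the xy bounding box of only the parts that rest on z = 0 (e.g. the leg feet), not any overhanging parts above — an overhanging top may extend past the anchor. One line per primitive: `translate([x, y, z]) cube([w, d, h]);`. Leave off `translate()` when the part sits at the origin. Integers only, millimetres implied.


translate([420, 263, 0]) cube([41, 70, 1237]);
translate([820, 263, 0]) cube([41, 70, 1237]);
translate([461, 263, 165]) cube([359, 70, 27]);
translate([461, 263, 463]) cube([359, 70, 27]);
translate([461, 263, 761]) cube([359, 70, 27]);
translate([461, 263, 1059]) cube([359, 70, 27]);


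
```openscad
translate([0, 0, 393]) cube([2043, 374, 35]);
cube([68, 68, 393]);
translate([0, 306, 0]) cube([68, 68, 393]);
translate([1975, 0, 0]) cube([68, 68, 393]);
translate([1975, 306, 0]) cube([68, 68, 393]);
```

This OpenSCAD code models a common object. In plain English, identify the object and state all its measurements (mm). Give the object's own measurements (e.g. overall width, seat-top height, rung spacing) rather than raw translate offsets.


A long wooden bench with a 2043 mm (x) × 374 mm (y) seat, 35 mm thick, its top surface 428 mm above the floor. Four 68 mm square legs at the seat corners, flush with the edges, run from z = 0 to the seat underside.


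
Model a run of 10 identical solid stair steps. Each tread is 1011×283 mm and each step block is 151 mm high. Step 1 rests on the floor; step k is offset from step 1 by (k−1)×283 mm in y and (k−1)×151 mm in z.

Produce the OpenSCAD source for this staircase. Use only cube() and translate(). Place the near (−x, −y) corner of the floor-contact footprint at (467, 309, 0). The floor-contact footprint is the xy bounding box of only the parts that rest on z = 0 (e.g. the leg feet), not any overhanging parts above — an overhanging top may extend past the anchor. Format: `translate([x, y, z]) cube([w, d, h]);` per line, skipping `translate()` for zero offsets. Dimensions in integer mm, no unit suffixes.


translate([467, 309, 0]) cube([1011, 283, 151]);
translate([467, 592, 151]) cube([1011, 283, 151]);
translate([467, 875, 302]) cube([1011, 283, 151]);
translate([467, 1158, 453]) cube([1011, 283, 151]);
translate([467, 1441, 604]) cube([1011, 283, 151]);
translate([467, 1724, 755]) cube([1011, 283, 151]);
translate([467, 2007, 906]) cube([1011, 283, 151]);
translate([467, 2290, 1057]) cube([1011, 283, 151]);
translate([467, 2573, 1208]) cube([1011, 283, 151]);
translate([467, 2856, 1359]) cube([1011, 283, 151]);


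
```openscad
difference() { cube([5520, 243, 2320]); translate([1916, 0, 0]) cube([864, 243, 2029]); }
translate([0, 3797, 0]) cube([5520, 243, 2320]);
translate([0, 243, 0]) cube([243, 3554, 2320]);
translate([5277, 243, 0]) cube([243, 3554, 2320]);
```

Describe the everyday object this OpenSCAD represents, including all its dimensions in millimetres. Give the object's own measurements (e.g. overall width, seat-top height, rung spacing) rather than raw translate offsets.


A single room: four walls, each 2320 mm tall and 243 mm thick, enclosing an outside footprint 5520×4040 mm (x × y), no floor or roof. The front and back walls (−y and +y sides) run the full x-width; the side walls fit between their inner faces. A door opening 864 mm wide and 2029 mm tall is cut through the front wall from the floor up, its −x edge 1916 mm from the wall's −x end.


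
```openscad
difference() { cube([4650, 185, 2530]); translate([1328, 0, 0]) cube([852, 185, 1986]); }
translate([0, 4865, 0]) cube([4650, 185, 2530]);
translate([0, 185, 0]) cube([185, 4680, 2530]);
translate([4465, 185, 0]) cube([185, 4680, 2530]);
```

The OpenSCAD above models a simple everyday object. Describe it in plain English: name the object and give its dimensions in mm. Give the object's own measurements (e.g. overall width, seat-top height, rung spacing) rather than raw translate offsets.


A single room: four walls, each 2530 mm tall and 185 mm thick, enclosing an outside footprint 4650×5050 mm (x × y), no floor or roof. The front and back walls (−y and +y sides) run the full x-width; the side walls fit between their inner faces. A door opening 852 mm wide and 1986 mm tall is cut through the front wall from the floor up, its −x edge 1328 mm from the wall's −x end.


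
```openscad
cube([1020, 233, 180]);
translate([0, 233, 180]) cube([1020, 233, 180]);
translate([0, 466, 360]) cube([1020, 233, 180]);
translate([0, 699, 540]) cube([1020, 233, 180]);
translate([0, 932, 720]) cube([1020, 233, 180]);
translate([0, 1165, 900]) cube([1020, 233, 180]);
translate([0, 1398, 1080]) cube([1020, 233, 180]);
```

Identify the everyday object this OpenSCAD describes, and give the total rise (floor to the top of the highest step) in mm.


A staircase. The total rise is 1260 mm.

7 identical blocks, each offset up and back from the previous — a staircase. Each step is 180 mm tall and there are 7 of them, so the total rise is 7 × 180 = 1260 mm.


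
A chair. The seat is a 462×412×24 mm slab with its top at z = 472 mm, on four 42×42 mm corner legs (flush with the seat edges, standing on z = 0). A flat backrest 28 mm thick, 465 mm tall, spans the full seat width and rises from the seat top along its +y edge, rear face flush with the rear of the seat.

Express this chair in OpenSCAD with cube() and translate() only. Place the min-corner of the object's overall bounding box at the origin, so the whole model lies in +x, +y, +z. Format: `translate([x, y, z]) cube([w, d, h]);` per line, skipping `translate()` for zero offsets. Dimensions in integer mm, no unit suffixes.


// leg_h = 472 - 24 = 448
translate([0, 0, 448]) cube([462, 412, 24]);
cube([42, 42, 448]);
translate([420, 0, 0]) cube([42, 42, 448]);
translate([0, 370, 0]) cube([42, 42, 448]);
translate([420, 370, 0]) cube([42, 42, 448]);
translate([0, 384, 472]) cube([462, 28, 465]);


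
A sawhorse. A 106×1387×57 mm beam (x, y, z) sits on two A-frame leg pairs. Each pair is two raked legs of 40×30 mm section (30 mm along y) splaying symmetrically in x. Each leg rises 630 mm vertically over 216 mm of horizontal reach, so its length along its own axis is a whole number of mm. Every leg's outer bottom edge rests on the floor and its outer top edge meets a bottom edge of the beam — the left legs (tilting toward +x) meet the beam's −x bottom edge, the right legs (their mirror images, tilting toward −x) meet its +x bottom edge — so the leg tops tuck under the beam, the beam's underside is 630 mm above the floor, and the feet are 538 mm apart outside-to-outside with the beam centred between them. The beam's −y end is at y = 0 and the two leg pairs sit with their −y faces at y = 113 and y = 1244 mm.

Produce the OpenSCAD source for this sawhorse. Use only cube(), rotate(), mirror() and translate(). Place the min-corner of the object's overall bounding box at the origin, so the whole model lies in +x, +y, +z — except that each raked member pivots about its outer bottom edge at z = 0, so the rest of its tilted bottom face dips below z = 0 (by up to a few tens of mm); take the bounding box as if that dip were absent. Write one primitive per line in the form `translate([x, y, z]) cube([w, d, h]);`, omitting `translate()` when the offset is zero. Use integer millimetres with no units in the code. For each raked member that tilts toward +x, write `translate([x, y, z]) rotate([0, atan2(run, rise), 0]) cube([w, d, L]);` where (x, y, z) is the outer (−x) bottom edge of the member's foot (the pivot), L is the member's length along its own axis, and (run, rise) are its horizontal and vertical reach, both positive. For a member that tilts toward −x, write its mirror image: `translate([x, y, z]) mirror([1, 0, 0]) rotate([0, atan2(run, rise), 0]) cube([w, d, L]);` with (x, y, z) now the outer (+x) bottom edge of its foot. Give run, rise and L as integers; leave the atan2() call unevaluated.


translate([216, 0, 630]) cube([106, 1387, 57]);
translate([0, 113, 0]) rotate([0, atan2(216, 630), 0]) cube([40, 30, 666]);
translate([538, 113, 0]) mirror([1, 0, 0]) rotate([0, atan2(216, 630), 0]) cube([40, 30, 666]);
translate([0, 1244, 0]) rotate([0, atan2(216, 630), 0]) cube([40, 30, 666]);
translate([538, 1244, 0]) mirror([1, 0, 0]) rotate([0, atan2(216, 630), 0]) cube([40, 30, 666]);


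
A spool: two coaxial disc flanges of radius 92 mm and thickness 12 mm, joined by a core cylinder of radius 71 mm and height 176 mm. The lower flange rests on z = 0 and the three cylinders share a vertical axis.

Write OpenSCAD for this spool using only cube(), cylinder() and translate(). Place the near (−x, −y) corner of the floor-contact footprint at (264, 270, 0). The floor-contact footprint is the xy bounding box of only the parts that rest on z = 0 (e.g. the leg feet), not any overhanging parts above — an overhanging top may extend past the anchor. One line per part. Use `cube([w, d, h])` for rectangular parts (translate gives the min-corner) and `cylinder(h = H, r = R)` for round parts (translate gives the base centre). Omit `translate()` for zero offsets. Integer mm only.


translate([356, 362, 0]) cylinder(h = 12, r = 92);
translate([356, 362, 12]) cylinder(h = 176, r = 71);
translate([356, 362, 188]) cylinder(h = 12, r = 92);


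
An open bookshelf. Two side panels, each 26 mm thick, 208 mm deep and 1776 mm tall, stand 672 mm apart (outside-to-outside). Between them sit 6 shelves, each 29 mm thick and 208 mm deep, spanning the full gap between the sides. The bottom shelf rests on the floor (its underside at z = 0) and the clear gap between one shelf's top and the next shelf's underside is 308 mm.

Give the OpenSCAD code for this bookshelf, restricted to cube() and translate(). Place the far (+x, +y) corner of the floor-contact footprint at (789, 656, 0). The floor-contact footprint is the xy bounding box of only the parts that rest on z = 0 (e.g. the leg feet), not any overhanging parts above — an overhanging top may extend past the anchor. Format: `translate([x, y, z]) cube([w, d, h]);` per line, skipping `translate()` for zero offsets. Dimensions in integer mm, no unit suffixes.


translate([117, 448, 0]) cube([26, 208, 1776]);
translate([763, 448, 0]) cube([26, 208, 1776]);
translate([143, 448, 0]) cube([620, 208, 29]);
translate([143, 448, 337]) cube([620, 208, 29]);
translate([143, 448, 674]) cube([620, 208, 29]);
translate([143, 448, 1011]) cube([620, 208, 29]);
translate([143, 448, 1348]) cube([620, 208, 29]);
translate([143, 448, 1685]) cube([620, 208, 29]);


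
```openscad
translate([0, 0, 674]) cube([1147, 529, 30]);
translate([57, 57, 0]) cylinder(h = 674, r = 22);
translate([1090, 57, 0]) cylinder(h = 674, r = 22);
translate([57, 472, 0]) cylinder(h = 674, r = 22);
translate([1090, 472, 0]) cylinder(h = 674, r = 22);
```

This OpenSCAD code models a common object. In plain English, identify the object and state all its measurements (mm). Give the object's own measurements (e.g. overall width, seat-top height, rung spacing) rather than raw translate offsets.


A table: top 1147 mm (x) × 529 mm (y), 30 mm thick, upper face at z = 704 mm, on four round legs of 44 mm diameter, each leg's bounding box inset 35 mm from the nearest pair of top edges from z = 0 to the bottom of the top.


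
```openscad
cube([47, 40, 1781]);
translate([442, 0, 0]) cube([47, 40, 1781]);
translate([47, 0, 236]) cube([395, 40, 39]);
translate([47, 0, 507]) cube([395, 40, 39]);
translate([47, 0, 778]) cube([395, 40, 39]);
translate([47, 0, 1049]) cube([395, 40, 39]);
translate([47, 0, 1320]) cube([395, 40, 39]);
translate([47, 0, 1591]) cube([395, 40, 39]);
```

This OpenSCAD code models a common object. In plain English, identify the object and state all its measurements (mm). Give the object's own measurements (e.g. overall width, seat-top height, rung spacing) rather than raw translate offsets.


A straight ladder. Two 47×40 mm vertical rails, 1781 mm tall, stand 489 mm apart (outside-to-outside) with their front faces coplanar on the −y side. 6 rungs, each 40 mm deep and 39 mm tall, span between the inner faces of the rails, front faces flush with the rails. The lowest rung's underside is at z = 236 mm and rungs are spaced 271 mm apart (underside to underside).


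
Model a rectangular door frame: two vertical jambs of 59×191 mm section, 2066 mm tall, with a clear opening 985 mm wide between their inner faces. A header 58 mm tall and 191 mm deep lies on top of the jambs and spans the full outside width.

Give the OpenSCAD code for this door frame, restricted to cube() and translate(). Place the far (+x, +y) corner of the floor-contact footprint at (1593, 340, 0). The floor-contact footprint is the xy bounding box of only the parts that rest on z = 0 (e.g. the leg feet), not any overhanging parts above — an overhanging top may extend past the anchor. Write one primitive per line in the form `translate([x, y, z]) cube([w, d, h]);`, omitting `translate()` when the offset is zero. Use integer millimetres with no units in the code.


translate([490, 149, 0]) cube([59, 191, 2066]);
translate([1534, 149, 0]) cube([59, 191, 2066]);
translate([490, 149, 2066]) cube([1103, 191, 58]);


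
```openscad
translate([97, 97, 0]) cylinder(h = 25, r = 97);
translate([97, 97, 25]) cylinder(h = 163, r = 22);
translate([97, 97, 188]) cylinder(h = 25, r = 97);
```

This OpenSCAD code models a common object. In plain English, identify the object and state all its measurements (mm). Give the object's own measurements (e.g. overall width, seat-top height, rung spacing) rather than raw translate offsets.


A spool: two coaxial disc flanges of radius 97 mm and thickness 25 mm, joined by a core cylinder of radius 22 mm and height 163 mm. The lower flange rests on z = 0 and the three cylinders share a vertical axis.


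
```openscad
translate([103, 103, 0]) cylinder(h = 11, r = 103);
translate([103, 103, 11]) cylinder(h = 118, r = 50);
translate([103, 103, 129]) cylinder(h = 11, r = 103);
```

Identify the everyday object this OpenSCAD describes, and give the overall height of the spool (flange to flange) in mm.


A spool. The overall height is 140 mm.

Three coaxial cylinders, large–small–large — a spool. Two 11 mm flanges and a 118 mm core give 11 + 118 + 11 = 140 mm.


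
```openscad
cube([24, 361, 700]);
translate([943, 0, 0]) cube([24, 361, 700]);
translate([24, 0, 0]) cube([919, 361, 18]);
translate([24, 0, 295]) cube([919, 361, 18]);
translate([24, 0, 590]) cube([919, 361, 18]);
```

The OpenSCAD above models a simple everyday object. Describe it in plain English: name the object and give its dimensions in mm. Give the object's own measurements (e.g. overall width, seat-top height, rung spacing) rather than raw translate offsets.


An open bookshelf. Two side panels, each 24 mm thick, 361 mm deep and 700 mm tall, stand 967 mm apart (outside-to-outside). Between them sit 3 shelves, each 18 mm thick and 361 mm deep, spanning the full gap between the sides. The bottom shelf rests on the floor (its underside at z = 0) and the clear gap between one shelf's top and the next shelf's underside is 277 mm.


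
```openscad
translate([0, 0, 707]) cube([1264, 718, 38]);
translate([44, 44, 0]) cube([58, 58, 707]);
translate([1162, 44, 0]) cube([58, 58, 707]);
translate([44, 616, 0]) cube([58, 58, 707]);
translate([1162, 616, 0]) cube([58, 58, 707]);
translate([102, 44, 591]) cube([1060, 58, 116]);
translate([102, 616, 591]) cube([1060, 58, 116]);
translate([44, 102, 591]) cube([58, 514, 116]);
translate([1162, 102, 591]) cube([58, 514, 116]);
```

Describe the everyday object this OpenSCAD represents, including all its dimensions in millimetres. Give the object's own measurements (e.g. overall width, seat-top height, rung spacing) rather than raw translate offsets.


A rectangular dining table. The top is 1264×718×38 mm with its upper surface at z = 745 mm. It stands on four 58×58 mm square legs, each inset 44 mm from the nearest pair of top edges, running from the floor to the underside of the top. Four apron rails, 58 mm thick and 116 mm tall, run between adjacent legs with their top edges flush with the underside of the top and their outer faces flush with the legs' outer faces.


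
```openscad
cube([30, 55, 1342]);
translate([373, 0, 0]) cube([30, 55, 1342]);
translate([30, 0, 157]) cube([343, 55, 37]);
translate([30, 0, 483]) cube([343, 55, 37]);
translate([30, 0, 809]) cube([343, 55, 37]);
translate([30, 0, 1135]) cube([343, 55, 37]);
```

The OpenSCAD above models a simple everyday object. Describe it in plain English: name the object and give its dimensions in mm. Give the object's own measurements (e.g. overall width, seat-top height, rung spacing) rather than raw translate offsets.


A straight ladder. Two 30×55 mm vertical rails, 1342 mm tall, stand 403 mm apart (outside-to-outside) with their front faces coplanar on the −y side. 4 rungs, each 55 mm deep and 37 mm tall, span between the inner faces of the rails, front faces flush with the rails. The lowest rung's underside is at z = 157 mm and rungs are spaced 326 mm apart (underside to underside).


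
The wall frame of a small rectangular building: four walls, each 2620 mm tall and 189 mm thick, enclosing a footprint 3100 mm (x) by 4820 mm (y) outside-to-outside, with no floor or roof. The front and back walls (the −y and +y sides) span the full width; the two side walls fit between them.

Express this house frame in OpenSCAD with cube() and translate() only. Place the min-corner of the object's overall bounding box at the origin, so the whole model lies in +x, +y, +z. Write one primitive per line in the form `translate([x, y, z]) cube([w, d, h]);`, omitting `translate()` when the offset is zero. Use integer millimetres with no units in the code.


cube([3100, 189, 2620]);
translate([0, 4631, 0]) cube([3100, 189, 2620]);
translate([0, 189, 0]) cube([189, 4442, 2620]);
translate([2911, 189, 0]) cube([189, 4442, 2620]);


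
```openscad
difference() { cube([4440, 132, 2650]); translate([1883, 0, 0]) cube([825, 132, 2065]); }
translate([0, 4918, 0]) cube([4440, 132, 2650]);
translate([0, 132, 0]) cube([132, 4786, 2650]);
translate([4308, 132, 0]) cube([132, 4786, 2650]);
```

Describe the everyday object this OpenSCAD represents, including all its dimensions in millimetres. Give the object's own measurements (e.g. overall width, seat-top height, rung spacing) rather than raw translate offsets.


A single room: four walls, each 2650 mm tall and 132 mm thick, enclosing an outside footprint 4440×5050 mm (x × y), no floor or roof. The front and back walls (−y and +y sides) run the full x-width; the side walls fit between their inner faces. A door opening 825 mm wide and 2065 mm tall is cut through the front wall from the floor up, its −x edge 1883 mm from the wall's −x end.


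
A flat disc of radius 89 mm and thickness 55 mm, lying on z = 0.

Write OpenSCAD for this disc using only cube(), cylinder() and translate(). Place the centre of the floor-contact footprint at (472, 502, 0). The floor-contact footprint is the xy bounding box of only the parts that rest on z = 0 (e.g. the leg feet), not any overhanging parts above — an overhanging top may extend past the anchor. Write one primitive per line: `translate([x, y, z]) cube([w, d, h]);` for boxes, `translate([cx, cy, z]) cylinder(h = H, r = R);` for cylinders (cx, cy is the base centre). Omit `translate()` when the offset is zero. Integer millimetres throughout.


translate([472, 502, 0]) cylinder(h = 55, r = 89);


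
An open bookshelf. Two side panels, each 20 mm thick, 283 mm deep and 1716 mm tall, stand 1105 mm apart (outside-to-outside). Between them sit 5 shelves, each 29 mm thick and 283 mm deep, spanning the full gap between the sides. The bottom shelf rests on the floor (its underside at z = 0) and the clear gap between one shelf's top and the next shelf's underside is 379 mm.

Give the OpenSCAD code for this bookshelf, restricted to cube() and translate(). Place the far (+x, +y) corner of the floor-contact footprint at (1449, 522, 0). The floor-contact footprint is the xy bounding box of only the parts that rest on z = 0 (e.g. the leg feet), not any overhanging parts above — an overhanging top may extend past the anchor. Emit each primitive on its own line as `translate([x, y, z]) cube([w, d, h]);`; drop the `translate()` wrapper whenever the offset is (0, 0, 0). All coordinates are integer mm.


translate([344, 239, 0]) cube([20, 283, 1716]);
translate([1429, 239, 0]) cube([20, 283, 1716]);
translate([364, 239, 0]) cube([1065, 283, 29]);
translate([364, 239, 408]) cube([1065, 283, 29]);
translate([364, 239, 816]) cube([1065, 283, 29]);
translate([364, 239, 1224]) cube([1065, 283, 29]);
translate([364, 239, 1632]) cube([1065, 283, 29]);


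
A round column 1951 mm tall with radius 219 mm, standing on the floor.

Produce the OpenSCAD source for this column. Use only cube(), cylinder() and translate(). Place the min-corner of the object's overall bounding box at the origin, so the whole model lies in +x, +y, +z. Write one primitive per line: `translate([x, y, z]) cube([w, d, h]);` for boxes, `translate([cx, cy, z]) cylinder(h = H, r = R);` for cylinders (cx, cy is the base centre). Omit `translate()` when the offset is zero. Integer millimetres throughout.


translate([219, 219, 0]) cylinder(h = 1951, r = 219);


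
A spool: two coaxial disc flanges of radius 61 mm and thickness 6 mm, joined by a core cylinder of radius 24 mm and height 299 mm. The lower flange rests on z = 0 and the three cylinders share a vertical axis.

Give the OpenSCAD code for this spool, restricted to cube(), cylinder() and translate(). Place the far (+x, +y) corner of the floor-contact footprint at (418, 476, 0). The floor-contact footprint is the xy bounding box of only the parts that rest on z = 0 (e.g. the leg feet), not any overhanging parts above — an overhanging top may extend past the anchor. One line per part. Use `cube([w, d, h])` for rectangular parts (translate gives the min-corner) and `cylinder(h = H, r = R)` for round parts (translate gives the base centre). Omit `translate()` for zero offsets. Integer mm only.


translate([357, 415, 0]) cylinder(h = 6, r = 61);
translate([357, 415, 6]) cylinder(h = 299, r = 24);
translate([357, 415, 305]) cylinder(h = 6, r = 61);


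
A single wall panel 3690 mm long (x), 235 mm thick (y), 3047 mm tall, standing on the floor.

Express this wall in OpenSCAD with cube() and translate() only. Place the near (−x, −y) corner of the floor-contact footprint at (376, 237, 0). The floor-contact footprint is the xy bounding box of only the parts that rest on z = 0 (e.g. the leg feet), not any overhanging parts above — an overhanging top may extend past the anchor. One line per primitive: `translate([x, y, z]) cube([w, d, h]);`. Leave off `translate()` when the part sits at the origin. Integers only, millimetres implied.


translate([376, 237, 0]) cube([3690, 235, 3047]);


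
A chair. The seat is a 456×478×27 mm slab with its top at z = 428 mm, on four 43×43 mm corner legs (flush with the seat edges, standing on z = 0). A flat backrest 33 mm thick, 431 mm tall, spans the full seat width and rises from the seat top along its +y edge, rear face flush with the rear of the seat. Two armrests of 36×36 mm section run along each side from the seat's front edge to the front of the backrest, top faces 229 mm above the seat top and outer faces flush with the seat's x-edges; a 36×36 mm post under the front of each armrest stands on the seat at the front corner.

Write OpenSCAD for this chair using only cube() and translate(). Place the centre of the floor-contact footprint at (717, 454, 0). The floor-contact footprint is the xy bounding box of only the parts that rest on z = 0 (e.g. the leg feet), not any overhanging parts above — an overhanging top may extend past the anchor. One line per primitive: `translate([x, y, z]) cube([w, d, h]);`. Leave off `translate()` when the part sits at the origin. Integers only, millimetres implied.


translate([489, 215, 401]) cube([456, 478, 27]);
translate([489, 215, 0]) cube([43, 43, 401]);
translate([902, 215, 0]) cube([43, 43, 401]);
translate([489, 650, 0]) cube([43, 43, 401]);
translate([902, 650, 0]) cube([43, 43, 401]);
translate([489, 660, 428]) cube([456, 33, 431]);
translate([489, 215, 621]) cube([36, 445, 36]);
translate([909, 215, 621]) cube([36, 445, 36]);
translate([489, 215, 428]) cube([36, 36, 193]);
translate([909, 215, 428]) cube([36, 36, 193]);


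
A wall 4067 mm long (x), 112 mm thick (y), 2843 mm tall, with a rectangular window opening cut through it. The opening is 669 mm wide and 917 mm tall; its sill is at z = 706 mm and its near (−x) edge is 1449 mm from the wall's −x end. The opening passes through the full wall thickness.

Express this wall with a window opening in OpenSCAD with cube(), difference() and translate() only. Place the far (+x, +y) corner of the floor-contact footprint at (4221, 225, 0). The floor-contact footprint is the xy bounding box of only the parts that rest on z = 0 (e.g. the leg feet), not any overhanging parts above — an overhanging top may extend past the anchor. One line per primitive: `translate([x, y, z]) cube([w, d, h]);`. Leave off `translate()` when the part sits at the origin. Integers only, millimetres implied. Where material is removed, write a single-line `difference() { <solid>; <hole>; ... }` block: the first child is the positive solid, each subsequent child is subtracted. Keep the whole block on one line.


difference() { translate([154, 113, 0]) cube([4067, 112, 2843]); translate([1603, 113, 706]) cube([669, 112, 917]); }


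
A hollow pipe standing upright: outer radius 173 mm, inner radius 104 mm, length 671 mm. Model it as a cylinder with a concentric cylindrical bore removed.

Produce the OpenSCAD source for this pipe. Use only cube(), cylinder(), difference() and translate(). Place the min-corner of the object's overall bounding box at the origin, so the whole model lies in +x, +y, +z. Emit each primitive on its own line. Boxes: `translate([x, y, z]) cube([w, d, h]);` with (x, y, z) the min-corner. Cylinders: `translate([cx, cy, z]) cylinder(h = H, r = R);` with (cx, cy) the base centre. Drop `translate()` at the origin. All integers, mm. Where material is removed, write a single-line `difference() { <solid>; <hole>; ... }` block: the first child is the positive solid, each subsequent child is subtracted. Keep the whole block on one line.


difference() { translate([173, 173, 0]) cylinder(h = 671, r = 173); translate([173, 173, 0]) cylinder(h = 671, r = 104); }


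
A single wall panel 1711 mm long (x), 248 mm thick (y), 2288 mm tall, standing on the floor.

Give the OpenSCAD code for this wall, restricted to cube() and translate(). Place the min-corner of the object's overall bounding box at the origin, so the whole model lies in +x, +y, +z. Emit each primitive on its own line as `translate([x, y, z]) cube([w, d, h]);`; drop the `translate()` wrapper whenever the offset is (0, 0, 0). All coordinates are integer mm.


cube([1711, 248, 2288]);


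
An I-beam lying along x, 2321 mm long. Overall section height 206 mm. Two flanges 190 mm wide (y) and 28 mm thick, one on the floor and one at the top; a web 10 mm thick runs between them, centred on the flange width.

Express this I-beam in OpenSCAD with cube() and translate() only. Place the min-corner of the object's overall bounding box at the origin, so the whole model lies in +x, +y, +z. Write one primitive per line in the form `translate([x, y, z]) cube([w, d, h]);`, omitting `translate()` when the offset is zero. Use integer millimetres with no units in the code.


cube([2321, 190, 28]);
translate([0, 90, 28]) cube([2321, 10, 150]);
translate([0, 0, 178]) cube([2321, 190, 28]);


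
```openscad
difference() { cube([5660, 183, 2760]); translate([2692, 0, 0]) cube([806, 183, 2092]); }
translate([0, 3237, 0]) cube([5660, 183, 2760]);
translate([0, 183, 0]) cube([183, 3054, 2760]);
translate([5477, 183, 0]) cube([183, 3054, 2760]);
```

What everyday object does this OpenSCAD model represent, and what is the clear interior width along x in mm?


A single room. The interior width is 5294 mm.

Four walls enclosing a rectangle with a door in the front wall — a room. Outside width 5660 minus two 183 mm walls gives 5294 mm.


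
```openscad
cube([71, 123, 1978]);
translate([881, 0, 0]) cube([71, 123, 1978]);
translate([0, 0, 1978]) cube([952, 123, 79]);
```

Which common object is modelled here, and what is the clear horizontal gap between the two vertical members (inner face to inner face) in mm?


A door frame. The clear opening width is 810 mm.

Two 1978 mm tall posts with a header on top — a door frame. The left jamb is 71 mm wide at x = 0; the right jamb starts at x = 881. The clear opening is 881 − 71 = 810 mm.


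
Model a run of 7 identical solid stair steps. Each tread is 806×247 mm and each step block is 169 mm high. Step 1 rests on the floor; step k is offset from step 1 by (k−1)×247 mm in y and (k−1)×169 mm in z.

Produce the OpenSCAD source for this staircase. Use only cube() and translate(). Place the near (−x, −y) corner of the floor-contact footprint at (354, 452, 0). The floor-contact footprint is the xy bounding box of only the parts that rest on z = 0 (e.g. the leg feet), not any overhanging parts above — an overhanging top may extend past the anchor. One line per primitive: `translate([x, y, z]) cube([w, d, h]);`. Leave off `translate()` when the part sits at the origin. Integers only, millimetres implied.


translate([354, 452, 0]) cube([806, 247, 169]);
translate([354, 699, 169]) cube([806, 247, 169]);
translate([354, 946, 338]) cube([806, 247, 169]);
translate([354, 1193, 507]) cube([806, 247, 169]);
translate([354, 1440, 676]) cube([806, 247, 169]);
translate([354, 1687, 845]) cube([806, 247, 169]);
translate([354, 1934, 1014]) cube([806, 247, 169]);


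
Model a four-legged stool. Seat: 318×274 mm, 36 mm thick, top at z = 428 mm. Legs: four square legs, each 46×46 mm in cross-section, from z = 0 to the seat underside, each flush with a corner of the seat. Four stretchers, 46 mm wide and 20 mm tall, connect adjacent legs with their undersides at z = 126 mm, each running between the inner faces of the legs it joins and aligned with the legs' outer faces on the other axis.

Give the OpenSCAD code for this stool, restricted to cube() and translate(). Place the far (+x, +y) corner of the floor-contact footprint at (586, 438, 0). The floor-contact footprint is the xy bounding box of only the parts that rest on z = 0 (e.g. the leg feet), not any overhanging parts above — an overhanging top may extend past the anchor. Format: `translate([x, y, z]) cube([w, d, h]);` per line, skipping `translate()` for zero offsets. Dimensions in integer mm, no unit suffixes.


translate([268, 164, 392]) cube([318, 274, 36]);
translate([268, 164, 0]) cube([46, 46, 392]);
translate([540, 164, 0]) cube([46, 46, 392]);
translate([268, 392, 0]) cube([46, 46, 392]);
translate([540, 392, 0]) cube([46, 46, 392]);
translate([314, 164, 126]) cube([226, 46, 20]);
translate([314, 392, 126]) cube([226, 46, 20]);
translate([268, 210, 126]) cube([46, 182, 20]);
translate([540, 210, 126]) cube([46, 182, 20]);
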